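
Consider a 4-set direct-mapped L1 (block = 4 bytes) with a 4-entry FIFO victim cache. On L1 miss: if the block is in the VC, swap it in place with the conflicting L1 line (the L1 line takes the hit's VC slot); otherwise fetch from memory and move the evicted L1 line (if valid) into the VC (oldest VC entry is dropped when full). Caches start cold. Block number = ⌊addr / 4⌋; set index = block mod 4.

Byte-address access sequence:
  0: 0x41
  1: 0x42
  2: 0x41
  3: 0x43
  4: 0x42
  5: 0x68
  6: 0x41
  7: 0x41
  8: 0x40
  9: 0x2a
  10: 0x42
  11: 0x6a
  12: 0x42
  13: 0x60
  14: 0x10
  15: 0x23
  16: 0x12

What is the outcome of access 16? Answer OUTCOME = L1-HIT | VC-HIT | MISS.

  [0] addr=0x41 blk=16 s=0: MISS | VC []
  [1] addr=0x42 blk=16 s=0: L1-HIT | VC []
  [2] addr=0x41 blk=16 s=0: L1-HIT | VC []
  [3] addr=0x43 blk=16 s=0: L1-HIT | VC []
  [4] addr=0x42 blk=16 s=0: L1-HIT | VC []
  [5] addr=0x68 blk=26 s=2: MISS | VC []
  [6] addr=0x41 blk=16 s=0: L1-HIT | VC []
  [7] addr=0x41 blk=16 s=0: L1-HIT | VC []
  [8] addr=0x40 blk=16 s=0: L1-HIT | VC []
  [9] addr=0x2a blk=10 s=2: MISS | VC [26]
  [10] addr=0x42 blk=16 s=0: L1-HIT | VC [26]
  [11] addr=0x6a blk=26 s=2: VC-HIT | VC [10]
  [12] addr=0x42 blk=16 s=0: L1-HIT | VC [10]
  [13] addr=0x60 blk=24 s=0: MISS | VC [10, 16]
  [14] addr=0x10 blk=4 s=0: MISS | VC [10, 16, 24]
  [15] addr=0x23 blk=8 s=0: MISS | VC [10, 16, 24, 4]
  [16] addr=0x12 blk=4 s=0: VC-HIT | VC [10, 16, 24, 8]

OUTCOME = VC-HIT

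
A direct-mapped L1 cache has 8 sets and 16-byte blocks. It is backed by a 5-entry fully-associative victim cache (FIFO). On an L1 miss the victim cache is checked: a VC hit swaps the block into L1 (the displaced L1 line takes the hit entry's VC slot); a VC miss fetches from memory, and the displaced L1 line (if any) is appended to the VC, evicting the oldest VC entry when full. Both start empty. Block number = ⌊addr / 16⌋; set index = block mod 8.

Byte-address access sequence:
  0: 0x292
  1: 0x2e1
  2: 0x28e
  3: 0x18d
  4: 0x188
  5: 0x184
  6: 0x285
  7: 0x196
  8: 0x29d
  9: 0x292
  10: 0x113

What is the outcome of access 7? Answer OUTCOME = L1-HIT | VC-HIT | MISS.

OUTCOME = MISS

  [0] addr=0x292 blk=41 s=1: MISS | VC []
  [1] addr=0x2e1 blk=46 s=6: MISS | VC []
  [2] addr=0x28e blk=40 s=0: MISS | VC []
  [3] addr=0x18d blk=24 s=0: MISS | VC [40]
  [4] addr=0x188 blk=24 s=0: L1-HIT | VC [40]
  [5] addr=0x184 blk=24 s=0: L1-HIT | VC [40]
  [6] addr=0x285 blk=40 s=0: VC-HIT | VC [24]
  [7] addr=0x196 blk=25 s=1: MISS | VC [24, 41]
  [8] addr=0x29d blk=41 s=1: VC-HIT | VC [24, 25]
  [9] addr=0x292 blk=41 s=1: L1-HIT | VC [24, 25]
  [10] addr=0x113 blk=17 s=1: MISS | VC [24, 25, 41]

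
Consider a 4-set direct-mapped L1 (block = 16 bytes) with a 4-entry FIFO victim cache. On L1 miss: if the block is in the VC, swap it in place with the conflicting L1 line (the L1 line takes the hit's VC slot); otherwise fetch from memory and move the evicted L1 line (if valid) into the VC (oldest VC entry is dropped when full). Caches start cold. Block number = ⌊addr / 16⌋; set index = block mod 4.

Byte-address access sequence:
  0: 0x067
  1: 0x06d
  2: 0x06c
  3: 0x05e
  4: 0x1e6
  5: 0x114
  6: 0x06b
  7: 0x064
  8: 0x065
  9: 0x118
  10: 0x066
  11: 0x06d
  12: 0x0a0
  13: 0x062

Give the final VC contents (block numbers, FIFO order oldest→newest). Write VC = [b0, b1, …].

VC = [30, 5, 10]

0: 0x67 (blk 6, set 2) → MISS  vc=[]
1: 0x6d (blk 6, set 2) → L1-HIT  vc=[]
2: 0x6c (blk 6, set 2) → L1-HIT  vc=[]
3: 0x5e (blk 5, set 1) → MISS  vc=[]
4: 0x1e6 (blk 30, set 2) → MISS  vc=[6]
5: 0x114 (blk 17, set 1) → MISS  vc=[6, 5]
6: 0x6b (blk 6, set 2) → VC-HIT  vc=[30, 5]
7: 0x64 (blk 6, set 2) → L1-HIT  vc=[30, 5]
8: 0x65 (blk 6, set 2) → L1-HIT  vc=[30, 5]
9: 0x118 (blk 17, set 1) → L1-HIT  vc=[30, 5]
10: 0x66 (blk 6, set 2) → L1-HIT  vc=[30, 5]
11: 0x6d (blk 6, set 2) → L1-HIT  vc=[30, 5]
12: 0xa0 (blk 10, set 2) → MISS  vc=[30, 5, 6]
13: 0x62 (blk 6, set 2) → VC-HIT  vc=[30, 5, 10]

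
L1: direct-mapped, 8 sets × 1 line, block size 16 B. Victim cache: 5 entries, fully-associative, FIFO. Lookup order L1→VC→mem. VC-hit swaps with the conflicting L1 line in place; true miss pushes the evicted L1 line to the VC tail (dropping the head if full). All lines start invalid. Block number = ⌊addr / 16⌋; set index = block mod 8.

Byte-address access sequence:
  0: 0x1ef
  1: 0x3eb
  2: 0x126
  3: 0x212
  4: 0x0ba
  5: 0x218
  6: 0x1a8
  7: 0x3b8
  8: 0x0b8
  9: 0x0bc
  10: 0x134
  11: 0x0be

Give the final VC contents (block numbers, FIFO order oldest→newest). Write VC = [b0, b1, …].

VC = [30, 18, 59, 19]

0: 0x1ef (blk 30, set 6) → MISS  vc=[]
1: 0x3eb (blk 62, set 6) → MISS  vc=[30]
2: 0x126 (blk 18, set 2) → MISS  vc=[30]
3: 0x212 (blk 33, set 1) → MISS  vc=[30]
4: 0xba (blk 11, set 3) → MISS  vc=[30]
5: 0x218 (blk 33, set 1) → L1-HIT  vc=[30]
6: 0x1a8 (blk 26, set 2) → MISS  vc=[30, 18]
7: 0x3b8 (blk 59, set 3) → MISS  vc=[30, 18, 11]
8: 0xb8 (blk 11, set 3) → VC-HIT  vc=[30, 18, 59]
9: 0xbc (blk 11, set 3) → L1-HIT  vc=[30, 18, 59]
10: 0x134 (blk 19, set 3) → MISS  vc=[30, 18, 59, 11]
11: 0xbe (blk 11, set 3) → VC-HIT  vc=[30, 18, 59, 19]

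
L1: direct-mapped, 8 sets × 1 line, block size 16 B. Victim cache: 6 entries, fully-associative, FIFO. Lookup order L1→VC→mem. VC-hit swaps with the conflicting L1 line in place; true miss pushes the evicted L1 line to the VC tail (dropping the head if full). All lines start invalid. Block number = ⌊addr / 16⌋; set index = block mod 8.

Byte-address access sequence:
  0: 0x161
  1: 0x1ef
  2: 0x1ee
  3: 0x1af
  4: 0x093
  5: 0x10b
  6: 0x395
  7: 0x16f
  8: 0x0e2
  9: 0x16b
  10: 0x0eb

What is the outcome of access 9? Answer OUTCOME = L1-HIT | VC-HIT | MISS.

OUTCOME = VC-HIT

0: 0x161 (blk 22, set 6) → MISS  vc=[]
1: 0x1ef (blk 30, set 6) → MISS  vc=[22]
2: 0x1ee (blk 30, set 6) → L1-HIT  vc=[22]
3: 0x1af (blk 26, set 2) → MISS  vc=[22]
4: 0x93 (blk 9, set 1) → MISS  vc=[22]
5: 0x10b (blk 16, set 0) → MISS  vc=[22]
6: 0x395 (blk 57, set 1) → MISS  vc=[22, 9]
7: 0x16f (blk 22, set 6) → VC-HIT  vc=[30, 9]
8: 0xe2 (blk 14, set 6) → MISS  vc=[30, 9, 22]
9: 0x16b (blk 22, set 6) → VC-HIT  vc=[30, 9, 14]
10: 0xeb (blk 14, set 6) → VC-HIT  vc=[30, 9, 22]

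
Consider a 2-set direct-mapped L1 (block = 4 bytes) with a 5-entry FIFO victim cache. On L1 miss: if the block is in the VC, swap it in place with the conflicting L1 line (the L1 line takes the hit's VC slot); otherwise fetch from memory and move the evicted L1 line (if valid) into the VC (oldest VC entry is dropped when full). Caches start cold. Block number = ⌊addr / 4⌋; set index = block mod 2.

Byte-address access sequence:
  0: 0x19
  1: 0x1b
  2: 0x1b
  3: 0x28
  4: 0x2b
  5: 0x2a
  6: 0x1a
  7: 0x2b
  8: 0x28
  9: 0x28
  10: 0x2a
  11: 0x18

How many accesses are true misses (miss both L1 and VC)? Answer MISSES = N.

MISSES = 2

  [0] addr=0x19 blk=6 s=0: MISS | VC []
  [1] addr=0x1b blk=6 s=0: L1-HIT | VC []
  [2] addr=0x1b blk=6 s=0: L1-HIT | VC []
  [3] addr=0x28 blk=10 s=0: MISS | VC [6]
  [4] addr=0x2b blk=10 s=0: L1-HIT | VC [6]
  [5] addr=0x2a blk=10 s=0: L1-HIT | VC [6]
  [6] addr=0x1a blk=6 s=0: VC-HIT | VC [10]
  [7] addr=0x2b blk=10 s=0: VC-HIT | VC [6]
  [8] addr=0x28 blk=10 s=0: L1-HIT | VC [6]
  [9] addr=0x28 blk=10 s=0: L1-HIT | VC [6]
  [10] addr=0x2a blk=10 s=0: L1-HIT | VC [6]
  [11] addr=0x18 blk=6 s=0: VC-HIT | VC [10]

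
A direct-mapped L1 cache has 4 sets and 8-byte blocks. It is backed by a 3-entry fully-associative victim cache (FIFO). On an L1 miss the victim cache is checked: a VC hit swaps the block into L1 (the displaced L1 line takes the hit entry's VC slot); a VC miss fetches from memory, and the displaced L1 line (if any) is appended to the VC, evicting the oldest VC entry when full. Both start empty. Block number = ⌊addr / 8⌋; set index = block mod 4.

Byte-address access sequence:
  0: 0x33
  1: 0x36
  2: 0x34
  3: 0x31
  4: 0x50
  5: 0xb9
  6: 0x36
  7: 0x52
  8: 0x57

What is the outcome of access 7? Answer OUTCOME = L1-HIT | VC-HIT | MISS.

#0 0x33→b6/s2 MISS; vc=[]
#1 0x36→b6/s2 L1-HIT; vc=[]
#2 0x34→b6/s2 L1-HIT; vc=[]
#3 0x31→b6/s2 L1-HIT; vc=[]
#4 0x50→b10/s2 MISS; vc=[6]
#5 0xb9→b23/s3 MISS; vc=[6]
#6 0x36→b6/s2 VC-HIT; vc=[10]
#7 0x52→b10/s2 VC-HIT; vc=[6]
#8 0x57→b10/s2 L1-HIT; vc=[6]

OUTCOME = VC-HIT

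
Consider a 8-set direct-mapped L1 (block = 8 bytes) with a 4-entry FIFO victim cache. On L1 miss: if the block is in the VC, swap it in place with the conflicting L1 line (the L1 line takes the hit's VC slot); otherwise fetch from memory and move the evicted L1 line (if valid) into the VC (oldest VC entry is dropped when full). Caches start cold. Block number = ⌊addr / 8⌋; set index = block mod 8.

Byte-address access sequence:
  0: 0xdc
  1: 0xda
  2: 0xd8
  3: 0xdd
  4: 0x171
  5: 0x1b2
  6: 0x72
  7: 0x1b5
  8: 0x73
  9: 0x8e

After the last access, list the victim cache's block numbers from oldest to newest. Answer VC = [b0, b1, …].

0: 0xdc (blk 27, set 3) → MISS  vc=[]
1: 0xda (blk 27, set 3) → L1-HIT  vc=[]
2: 0xd8 (blk 27, set 3) → L1-HIT  vc=[]
3: 0xdd (blk 27, set 3) → L1-HIT  vc=[]
4: 0x171 (blk 46, set 6) → MISS  vc=[]
5: 0x1b2 (blk 54, set 6) → MISS  vc=[46]
6: 0x72 (blk 14, set 6) → MISS  vc=[46, 54]
7: 0x1b5 (blk 54, set 6) → VC-HIT  vc=[46, 14]
8: 0x73 (blk 14, set 6) → VC-HIT  vc=[46, 54]
9: 0x8e (blk 17, set 1) → MISS  vc=[46, 54]

VC = [46, 54]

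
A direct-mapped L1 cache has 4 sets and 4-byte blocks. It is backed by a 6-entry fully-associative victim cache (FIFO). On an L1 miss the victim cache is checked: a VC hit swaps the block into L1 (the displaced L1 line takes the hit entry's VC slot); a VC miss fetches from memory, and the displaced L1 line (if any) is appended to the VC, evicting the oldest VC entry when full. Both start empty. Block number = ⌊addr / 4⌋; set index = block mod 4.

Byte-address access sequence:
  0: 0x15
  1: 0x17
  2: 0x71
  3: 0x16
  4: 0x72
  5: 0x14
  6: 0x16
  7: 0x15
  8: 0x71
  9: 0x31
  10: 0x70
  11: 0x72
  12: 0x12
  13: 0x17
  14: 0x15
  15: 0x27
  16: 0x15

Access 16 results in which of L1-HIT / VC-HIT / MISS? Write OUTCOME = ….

OUTCOME = VC-HIT

#0 0x15→b5/s1 MISS; vc=[]
#1 0x17→b5/s1 L1-HIT; vc=[]
#2 0x71→b28/s0 MISS; vc=[]
#3 0x16→b5/s1 L1-HIT; vc=[]
#4 0x72→b28/s0 L1-HIT; vc=[]
#5 0x14→b5/s1 L1-HIT; vc=[]
#6 0x16→b5/s1 L1-HIT; vc=[]
#7 0x15→b5/s1 L1-HIT; vc=[]
#8 0x71→b28/s0 L1-HIT; vc=[]
#9 0x31→b12/s0 MISS; vc=[28]
#10 0x70→b28/s0 VC-HIT; vc=[12]
#11 0x72→b28/s0 L1-HIT; vc=[12]
#12 0x12→b4/s0 MISS; vc=[12,28]
#13 0x17→b5/s1 L1-HIT; vc=[12,28]
#14 0x15→b5/s1 L1-HIT; vc=[12,28]
#15 0x27→b9/s1 MISS; vc=[12,28,5]
#16 0x15→b5/s1 VC-HIT; vc=[12,28,9]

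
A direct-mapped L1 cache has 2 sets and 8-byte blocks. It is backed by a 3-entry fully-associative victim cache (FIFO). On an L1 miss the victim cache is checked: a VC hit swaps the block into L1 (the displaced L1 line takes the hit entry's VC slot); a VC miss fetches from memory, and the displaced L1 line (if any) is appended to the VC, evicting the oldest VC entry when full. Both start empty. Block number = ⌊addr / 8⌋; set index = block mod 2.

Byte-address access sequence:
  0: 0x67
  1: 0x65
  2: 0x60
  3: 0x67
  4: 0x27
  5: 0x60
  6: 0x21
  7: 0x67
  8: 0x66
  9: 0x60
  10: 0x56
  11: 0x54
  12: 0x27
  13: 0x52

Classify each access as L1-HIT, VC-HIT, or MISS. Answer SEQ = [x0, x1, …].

SEQ = [MISS, L1-HIT, L1-HIT, L1-HIT, MISS, VC-HIT, VC-HIT, VC-HIT, L1-HIT, L1-HIT, MISS, L1-HIT, VC-HIT, VC-HIT]

  [0] addr=0x67 blk=12 s=0: MISS | VC []
  [1] addr=0x65 blk=12 s=0: L1-HIT | VC []
  [2] addr=0x60 blk=12 s=0: L1-HIT | VC []
  [3] addr=0x67 blk=12 s=0: L1-HIT | VC []
  [4] addr=0x27 blk=4 s=0: MISS | VC [12]
  [5] addr=0x60 blk=12 s=0: VC-HIT | VC [4]
  [6] addr=0x21 blk=4 s=0: VC-HIT | VC [12]
  [7] addr=0x67 blk=12 s=0: VC-HIT | VC [4]
  [8] addr=0x66 blk=12 s=0: L1-HIT | VC [4]
  [9] addr=0x60 blk=12 s=0: L1-HIT | VC [4]
  [10] addr=0x56 blk=10 s=0: MISS | VC [4, 12]
  [11] addr=0x54 blk=10 s=0: L1-HIT | VC [4, 12]
  [12] addr=0x27 blk=4 s=0: VC-HIT | VC [10, 12]
  [13] addr=0x52 blk=10 s=0: VC-HIT | VC [4, 12]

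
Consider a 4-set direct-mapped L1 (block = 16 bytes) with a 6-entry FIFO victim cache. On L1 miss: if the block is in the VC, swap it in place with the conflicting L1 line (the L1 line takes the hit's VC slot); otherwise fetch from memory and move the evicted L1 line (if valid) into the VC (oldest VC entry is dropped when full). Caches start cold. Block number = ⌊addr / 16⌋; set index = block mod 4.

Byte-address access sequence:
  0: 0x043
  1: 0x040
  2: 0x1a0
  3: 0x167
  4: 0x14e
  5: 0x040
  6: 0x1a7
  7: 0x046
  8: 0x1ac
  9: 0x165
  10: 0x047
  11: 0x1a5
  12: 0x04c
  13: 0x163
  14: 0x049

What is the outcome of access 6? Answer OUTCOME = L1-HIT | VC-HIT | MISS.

#0 0x43→b4/s0 MISS; vc=[]
#1 0x40→b4/s0 L1-HIT; vc=[]
#2 0x1a0→b26/s2 MISS; vc=[]
#3 0x167→b22/s2 MISS; vc=[26]
#4 0x14e→b20/s0 MISS; vc=[26,4]
#5 0x40→b4/s0 VC-HIT; vc=[26,20]
#6 0x1a7→b26/s2 VC-HIT; vc=[22,20]
#7 0x46→b4/s0 L1-HIT; vc=[22,20]
#8 0x1ac→b26/s2 L1-HIT; vc=[22,20]
#9 0x165→b22/s2 VC-HIT; vc=[26,20]
#10 0x47→b4/s0 L1-HIT; vc=[26,20]
#11 0x1a5→b26/s2 VC-HIT; vc=[22,20]
#12 0x4c→b4/s0 L1-HIT; vc=[22,20]
#13 0x163→b22/s2 VC-HIT; vc=[26,20]
#14 0x49→b4/s0 L1-HIT; vc=[26,20]

OUTCOME = VC-HIT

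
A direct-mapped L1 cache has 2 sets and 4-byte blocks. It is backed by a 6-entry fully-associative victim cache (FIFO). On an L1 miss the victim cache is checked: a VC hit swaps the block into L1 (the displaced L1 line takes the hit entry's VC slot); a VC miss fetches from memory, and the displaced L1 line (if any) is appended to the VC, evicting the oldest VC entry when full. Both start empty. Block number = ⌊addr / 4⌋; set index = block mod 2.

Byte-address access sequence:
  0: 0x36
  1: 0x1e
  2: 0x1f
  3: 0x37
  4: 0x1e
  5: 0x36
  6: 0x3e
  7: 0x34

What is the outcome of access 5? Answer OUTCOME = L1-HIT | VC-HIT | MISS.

0: 0x36 (blk 13, set 1) → MISS  vc=[]
1: 0x1e (blk 7, set 1) → MISS  vc=[13]
2: 0x1f (blk 7, set 1) → L1-HIT  vc=[13]
3: 0x37 (blk 13, set 1) → VC-HIT  vc=[7]
4: 0x1e (blk 7, set 1) → VC-HIT  vc=[13]
5: 0x36 (blk 13, set 1) → VC-HIT  vc=[7]
6: 0x3e (blk 15, set 1) → MISS  vc=[7, 13]
7: 0x34 (blk 13, set 1) → VC-HIT  vc=[7, 15]

OUTCOME = VC-HIT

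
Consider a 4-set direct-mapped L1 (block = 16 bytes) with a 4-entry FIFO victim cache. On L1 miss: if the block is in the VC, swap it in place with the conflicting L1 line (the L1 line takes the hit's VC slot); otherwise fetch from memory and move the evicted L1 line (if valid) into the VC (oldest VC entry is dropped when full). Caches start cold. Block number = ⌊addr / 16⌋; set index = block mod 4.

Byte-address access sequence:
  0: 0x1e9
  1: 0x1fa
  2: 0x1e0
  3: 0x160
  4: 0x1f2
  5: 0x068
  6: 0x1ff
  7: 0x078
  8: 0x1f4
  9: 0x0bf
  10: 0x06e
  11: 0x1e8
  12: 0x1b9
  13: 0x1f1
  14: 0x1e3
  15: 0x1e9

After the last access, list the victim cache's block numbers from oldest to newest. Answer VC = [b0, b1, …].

0: 0x1e9 (blk 30, set 2) → MISS  vc=[]
1: 0x1fa (blk 31, set 3) → MISS  vc=[]
2: 0x1e0 (blk 30, set 2) → L1-HIT  vc=[]
3: 0x160 (blk 22, set 2) → MISS  vc=[30]
4: 0x1f2 (blk 31, set 3) → L1-HIT  vc=[30]
5: 0x68 (blk 6, set 2) → MISS  vc=[30, 22]
6: 0x1ff (blk 31, set 3) → L1-HIT  vc=[30, 22]
7: 0x78 (blk 7, set 3) → MISS  vc=[30, 22, 31]
8: 0x1f4 (blk 31, set 3) → VC-HIT  vc=[30, 22, 7]
9: 0xbf (blk 11, set 3) → MISS  vc=[30, 22, 7, 31]
10: 0x6e (blk 6, set 2) → L1-HIT  vc=[30, 22, 7, 31]
11: 0x1e8 (blk 30, set 2) → VC-HIT  vc=[6, 22, 7, 31]
12: 0x1b9 (blk 27, set 3) → MISS  vc=[22, 7, 31, 11]
13: 0x1f1 (blk 31, set 3) → VC-HIT  vc=[22, 7, 27, 11]
14: 0x1e3 (blk 30, set 2) → L1-HIT  vc=[22, 7, 27, 11]
15: 0x1e9 (blk 30, set 2) → L1-HIT  vc=[22, 7, 27, 11]

VC = [22, 7, 27, 11]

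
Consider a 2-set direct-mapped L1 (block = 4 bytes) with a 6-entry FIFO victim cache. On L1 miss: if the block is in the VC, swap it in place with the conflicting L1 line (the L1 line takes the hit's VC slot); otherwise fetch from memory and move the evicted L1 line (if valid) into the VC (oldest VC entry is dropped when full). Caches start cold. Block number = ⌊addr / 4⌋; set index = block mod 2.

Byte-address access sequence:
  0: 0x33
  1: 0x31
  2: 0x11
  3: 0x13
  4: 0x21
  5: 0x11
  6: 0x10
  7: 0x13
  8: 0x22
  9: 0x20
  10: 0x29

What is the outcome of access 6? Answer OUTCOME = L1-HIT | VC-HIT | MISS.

OUTCOME = L1-HIT

0: 0x33 (blk 12, set 0) → MISS  vc=[]
1: 0x31 (blk 12, set 0) → L1-HIT  vc=[]
2: 0x11 (blk 4, set 0) → MISS  vc=[12]
3: 0x13 (blk 4, set 0) → L1-HIT  vc=[12]
4: 0x21 (blk 8, set 0) → MISS  vc=[12, 4]
5: 0x11 (blk 4, set 0) → VC-HIT  vc=[12, 8]
6: 0x10 (blk 4, set 0) → L1-HIT  vc=[12, 8]
7: 0x13 (blk 4, set 0) → L1-HIT  vc=[12, 8]
8: 0x22 (blk 8, set 0) → VC-HIT  vc=[12, 4]
9: 0x20 (blk 8, set 0) → L1-HIT  vc=[12, 4]
10: 0x29 (blk 10, set 0) → MISS  vc=[12, 4, 8]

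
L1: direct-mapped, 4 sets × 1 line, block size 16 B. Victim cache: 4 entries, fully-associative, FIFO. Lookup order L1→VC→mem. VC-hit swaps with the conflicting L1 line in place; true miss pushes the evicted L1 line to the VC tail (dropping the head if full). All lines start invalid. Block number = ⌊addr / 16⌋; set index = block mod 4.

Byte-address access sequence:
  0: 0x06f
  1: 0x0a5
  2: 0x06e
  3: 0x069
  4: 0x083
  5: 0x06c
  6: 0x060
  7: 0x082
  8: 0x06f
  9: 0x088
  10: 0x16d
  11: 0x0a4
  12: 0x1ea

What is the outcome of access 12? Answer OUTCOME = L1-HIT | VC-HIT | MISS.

0: 0x6f (blk 6, set 2) → MISS  vc=[]
1: 0xa5 (blk 10, set 2) → MISS  vc=[6]
2: 0x6e (blk 6, set 2) → VC-HIT  vc=[10]
3: 0x69 (blk 6, set 2) → L1-HIT  vc=[10]
4: 0x83 (blk 8, set 0) → MISS  vc=[10]
5: 0x6c (blk 6, set 2) → L1-HIT  vc=[10]
6: 0x60 (blk 6, set 2) → L1-HIT  vc=[10]
7: 0x82 (blk 8, set 0) → L1-HIT  vc=[10]
8: 0x6f (blk 6, set 2) → L1-HIT  vc=[10]
9: 0x88 (blk 8, set 0) → L1-HIT  vc=[10]
10: 0x16d (blk 22, set 2) → MISS  vc=[10, 6]
11: 0xa4 (blk 10, set 2) → VC-HIT  vc=[22, 6]
12: 0x1ea (blk 30, set 2) → MISS  vc=[22, 6, 10]

OUTCOME = MISS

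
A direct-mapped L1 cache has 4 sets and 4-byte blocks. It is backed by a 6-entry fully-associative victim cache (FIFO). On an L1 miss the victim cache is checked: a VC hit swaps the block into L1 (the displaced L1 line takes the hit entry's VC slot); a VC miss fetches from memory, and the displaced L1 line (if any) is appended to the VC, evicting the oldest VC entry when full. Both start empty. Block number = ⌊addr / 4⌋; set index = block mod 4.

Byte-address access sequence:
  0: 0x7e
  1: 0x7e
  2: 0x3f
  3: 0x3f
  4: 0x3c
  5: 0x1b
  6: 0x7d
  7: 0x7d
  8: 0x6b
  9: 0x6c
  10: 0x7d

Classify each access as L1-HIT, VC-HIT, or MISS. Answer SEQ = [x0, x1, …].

#0 0x7e→b31/s3 MISS; vc=[]
#1 0x7e→b31/s3 L1-HIT; vc=[]
#2 0x3f→b15/s3 MISS; vc=[31]
#3 0x3f→b15/s3 L1-HIT; vc=[31]
#4 0x3c→b15/s3 L1-HIT; vc=[31]
#5 0x1b→b6/s2 MISS; vc=[31]
#6 0x7d→b31/s3 VC-HIT; vc=[15]
#7 0x7d→b31/s3 L1-HIT; vc=[15]
#8 0x6b→b26/s2 MISS; vc=[15,6]
#9 0x6c→b27/s3 MISS; vc=[15,6,31]
#10 0x7d→b31/s3 VC-HIT; vc=[15,6,27]

SEQ = [MISS, L1-HIT, MISS, L1-HIT, L1-HIT, MISS, VC-HIT, L1-HIT, MISS, MISS, VC-HIT]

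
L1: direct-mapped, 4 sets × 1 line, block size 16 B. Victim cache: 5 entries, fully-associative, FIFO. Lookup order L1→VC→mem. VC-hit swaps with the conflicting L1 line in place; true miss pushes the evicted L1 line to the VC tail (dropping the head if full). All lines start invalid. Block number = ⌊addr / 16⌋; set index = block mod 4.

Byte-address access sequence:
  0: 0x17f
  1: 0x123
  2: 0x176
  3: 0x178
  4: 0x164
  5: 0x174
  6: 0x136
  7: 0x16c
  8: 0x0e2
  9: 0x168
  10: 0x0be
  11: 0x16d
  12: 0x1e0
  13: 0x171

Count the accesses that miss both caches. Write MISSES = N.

MISSES = 7

0: 0x17f (blk 23, set 3) → MISS  vc=[]
1: 0x123 (blk 18, set 2) → MISS  vc=[]
2: 0x176 (blk 23, set 3) → L1-HIT  vc=[]
3: 0x178 (blk 23, set 3) → L1-HIT  vc=[]
4: 0x164 (blk 22, set 2) → MISS  vc=[18]
5: 0x174 (blk 23, set 3) → L1-HIT  vc=[18]
6: 0x136 (blk 19, set 3) → MISS  vc=[18, 23]
7: 0x16c (blk 22, set 2) → L1-HIT  vc=[18, 23]
8: 0xe2 (blk 14, set 2) → MISS  vc=[18, 23, 22]
9: 0x168 (blk 22, set 2) → VC-HIT  vc=[18, 23, 14]
10: 0xbe (blk 11, set 3) → MISS  vc=[18, 23, 14, 19]
11: 0x16d (blk 22, set 2) → L1-HIT  vc=[18, 23, 14, 19]
12: 0x1e0 (blk 30, set 2) → MISS  vc=[18, 23, 14, 19, 22]
13: 0x171 (blk 23, set 3) → VC-HIT  vc=[18, 11, 14, 19, 22]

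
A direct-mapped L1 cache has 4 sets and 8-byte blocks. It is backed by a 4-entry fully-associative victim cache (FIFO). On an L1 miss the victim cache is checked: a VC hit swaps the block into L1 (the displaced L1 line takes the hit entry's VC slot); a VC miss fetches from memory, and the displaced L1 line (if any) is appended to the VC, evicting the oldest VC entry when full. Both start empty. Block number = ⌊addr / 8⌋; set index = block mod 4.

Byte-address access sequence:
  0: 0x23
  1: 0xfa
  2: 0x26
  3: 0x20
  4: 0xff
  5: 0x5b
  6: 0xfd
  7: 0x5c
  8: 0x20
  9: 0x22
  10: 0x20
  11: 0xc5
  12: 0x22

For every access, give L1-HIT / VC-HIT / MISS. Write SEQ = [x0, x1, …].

0: 0x23 (blk 4, set 0) → MISS  vc=[]
1: 0xfa (blk 31, set 3) → MISS  vc=[]
2: 0x26 (blk 4, set 0) → L1-HIT  vc=[]
3: 0x20 (blk 4, set 0) → L1-HIT  vc=[]
4: 0xff (blk 31, set 3) → L1-HIT  vc=[]
5: 0x5b (blk 11, set 3) → MISS  vc=[31]
6: 0xfd (blk 31, set 3) → VC-HIT  vc=[11]
7: 0x5c (blk 11, set 3) → VC-HIT  vc=[31]
8: 0x20 (blk 4, set 0) → L1-HIT  vc=[31]
9: 0x22 (blk 4, set 0) → L1-HIT  vc=[31]
10: 0x20 (blk 4, set 0) → L1-HIT  vc=[31]
11: 0xc5 (blk 24, set 0) → MISS  vc=[31, 4]
12: 0x22 (blk 4, set 0) → VC-HIT  vc=[31, 24]

SEQ = [MISS, MISS, L1-HIT, L1-HIT, L1-HIT, MISS, VC-HIT, VC-HIT, L1-HIT, L1-HIT, L1-HIT, MISS, VC-HIT]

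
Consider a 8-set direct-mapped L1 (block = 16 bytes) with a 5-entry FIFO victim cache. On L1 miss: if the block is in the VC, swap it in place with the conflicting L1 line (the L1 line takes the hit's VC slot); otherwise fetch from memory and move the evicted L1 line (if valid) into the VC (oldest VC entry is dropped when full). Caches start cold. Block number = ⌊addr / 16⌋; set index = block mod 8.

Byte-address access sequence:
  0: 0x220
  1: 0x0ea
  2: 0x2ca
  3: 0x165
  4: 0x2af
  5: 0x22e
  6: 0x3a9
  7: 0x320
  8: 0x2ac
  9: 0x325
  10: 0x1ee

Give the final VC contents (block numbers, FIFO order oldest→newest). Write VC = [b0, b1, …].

  [0] addr=0x220 blk=34 s=2: MISS | VC []
  [1] addr=0xea blk=14 s=6: MISS | VC []
  [2] addr=0x2ca blk=44 s=4: MISS | VC []
  [3] addr=0x165 blk=22 s=6: MISS | VC [14]
  [4] addr=0x2af blk=42 s=2: MISS | VC [14, 34]
  [5] addr=0x22e blk=34 s=2: VC-HIT | VC [14, 42]
  [6] addr=0x3a9 blk=58 s=2: MISS | VC [14, 42, 34]
  [7] addr=0x320 blk=50 s=2: MISS | VC [14, 42, 34, 58]
  [8] addr=0x2ac blk=42 s=2: VC-HIT | VC [14, 50, 34, 58]
  [9] addr=0x325 blk=50 s=2: VC-HIT | VC [14, 42, 34, 58]
  [10] addr=0x1ee blk=30 s=6: MISS | VC [14, 42, 34, 58, 22]

VC = [14, 42, 34, 58, 22]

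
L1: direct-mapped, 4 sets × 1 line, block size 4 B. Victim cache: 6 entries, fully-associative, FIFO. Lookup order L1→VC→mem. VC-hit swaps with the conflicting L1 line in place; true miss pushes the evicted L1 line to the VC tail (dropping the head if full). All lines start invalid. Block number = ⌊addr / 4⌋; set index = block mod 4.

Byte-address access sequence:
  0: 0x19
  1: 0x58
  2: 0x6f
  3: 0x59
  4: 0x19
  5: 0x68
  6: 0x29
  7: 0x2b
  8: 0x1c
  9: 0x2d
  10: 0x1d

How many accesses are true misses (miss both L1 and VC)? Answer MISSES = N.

MISSES = 7

#0 0x19→b6/s2 MISS; vc=[]
#1 0x58→b22/s2 MISS; vc=[6]
#2 0x6f→b27/s3 MISS; vc=[6]
#3 0x59→b22/s2 L1-HIT; vc=[6]
#4 0x19→b6/s2 VC-HIT; vc=[22]
#5 0x68→b26/s2 MISS; vc=[22,6]
#6 0x29→b10/s2 MISS; vc=[22,6,26]
#7 0x2b→b10/s2 L1-HIT; vc=[22,6,26]
#8 0x1c→b7/s3 MISS; vc=[22,6,26,27]
#9 0x2d→b11/s3 MISS; vc=[22,6,26,27,7]
#10 0x1d→b7/s3 VC-HIT; vc=[22,6,26,27,11]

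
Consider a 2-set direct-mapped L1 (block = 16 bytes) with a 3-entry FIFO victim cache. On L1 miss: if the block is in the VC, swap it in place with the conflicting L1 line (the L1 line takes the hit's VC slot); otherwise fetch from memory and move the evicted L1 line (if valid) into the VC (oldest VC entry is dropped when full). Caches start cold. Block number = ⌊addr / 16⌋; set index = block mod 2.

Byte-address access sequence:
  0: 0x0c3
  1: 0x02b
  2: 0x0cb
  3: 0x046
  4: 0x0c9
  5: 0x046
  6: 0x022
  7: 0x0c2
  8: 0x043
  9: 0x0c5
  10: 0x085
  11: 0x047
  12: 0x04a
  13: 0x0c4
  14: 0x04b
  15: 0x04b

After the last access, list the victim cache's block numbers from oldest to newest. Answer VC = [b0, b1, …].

0: 0xc3 (blk 12, set 0) → MISS  vc=[]
1: 0x2b (blk 2, set 0) → MISS  vc=[12]
2: 0xcb (blk 12, set 0) → VC-HIT  vc=[2]
3: 0x46 (blk 4, set 0) → MISS  vc=[2, 12]
4: 0xc9 (blk 12, set 0) → VC-HIT  vc=[2, 4]
5: 0x46 (blk 4, set 0) → VC-HIT  vc=[2, 12]
6: 0x22 (blk 2, set 0) → VC-HIT  vc=[4, 12]
7: 0xc2 (blk 12, set 0) → VC-HIT  vc=[4, 2]
8: 0x43 (blk 4, set 0) → VC-HIT  vc=[12, 2]
9: 0xc5 (blk 12, set 0) → VC-HIT  vc=[4, 2]
10: 0x85 (blk 8, set 0) → MISS  vc=[4, 2, 12]
11: 0x47 (blk 4, set 0) → VC-HIT  vc=[8, 2, 12]
12: 0x4a (blk 4, set 0) → L1-HIT  vc=[8, 2, 12]
13: 0xc4 (blk 12, set 0) → VC-HIT  vc=[8, 2, 4]
14: 0x4b (blk 4, set 0) → VC-HIT  vc=[8, 2, 12]
15: 0x4b (blk 4, set 0) → L1-HIT  vc=[8, 2, 12]

VC = [8, 2, 12]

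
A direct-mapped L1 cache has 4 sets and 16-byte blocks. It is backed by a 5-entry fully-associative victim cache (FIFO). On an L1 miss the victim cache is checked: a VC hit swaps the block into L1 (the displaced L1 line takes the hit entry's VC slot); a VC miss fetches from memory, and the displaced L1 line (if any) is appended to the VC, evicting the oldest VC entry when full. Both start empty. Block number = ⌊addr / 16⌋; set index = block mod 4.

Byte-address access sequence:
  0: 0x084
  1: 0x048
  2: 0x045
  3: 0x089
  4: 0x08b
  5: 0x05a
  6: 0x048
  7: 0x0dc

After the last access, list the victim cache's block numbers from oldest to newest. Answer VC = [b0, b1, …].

#0 0x84→b8/s0 MISS; vc=[]
#1 0x48→b4/s0 MISS; vc=[8]
#2 0x45→b4/s0 L1-HIT; vc=[8]
#3 0x89→b8/s0 VC-HIT; vc=[4]
#4 0x8b→b8/s0 L1-HIT; vc=[4]
#5 0x5a→b5/s1 MISS; vc=[4]
#6 0x48→b4/s0 VC-HIT; vc=[8]
#7 0xdc→b13/s1 MISS; vc=[8,5]

VC = [8, 5]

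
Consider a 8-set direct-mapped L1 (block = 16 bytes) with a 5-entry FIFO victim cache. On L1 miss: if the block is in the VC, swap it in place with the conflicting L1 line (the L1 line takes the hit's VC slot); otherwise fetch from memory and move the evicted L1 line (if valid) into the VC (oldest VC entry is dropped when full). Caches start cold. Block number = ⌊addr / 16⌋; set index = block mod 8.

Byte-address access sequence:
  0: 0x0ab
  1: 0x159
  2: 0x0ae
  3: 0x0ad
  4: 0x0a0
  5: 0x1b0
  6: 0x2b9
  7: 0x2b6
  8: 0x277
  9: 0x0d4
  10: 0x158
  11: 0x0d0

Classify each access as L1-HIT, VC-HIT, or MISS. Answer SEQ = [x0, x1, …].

  [0] addr=0xab blk=10 s=2: MISS | VC []
  [1] addr=0x159 blk=21 s=5: MISS | VC []
  [2] addr=0xae blk=10 s=2: L1-HIT | VC []
  [3] addr=0xad blk=10 s=2: L1-HIT | VC []
  [4] addr=0xa0 blk=10 s=2: L1-HIT | VC []
  [5] addr=0x1b0 blk=27 s=3: MISS | VC []
  [6] addr=0x2b9 blk=43 s=3: MISS | VC [27]
  [7] addr=0x2b6 blk=43 s=3: L1-HIT | VC [27]
  [8] addr=0x277 blk=39 s=7: MISS | VC [27]
  [9] addr=0xd4 blk=13 s=5: MISS | VC [27, 21]
  [10] addr=0x158 blk=21 s=5: VC-HIT | VC [27, 13]
  [11] addr=0xd0 blk=13 s=5: VC-HIT | VC [27, 21]

SEQ = [MISS, MISS, L1-HIT, L1-HIT, L1-HIT, MISS, MISS, L1-HIT, MISS, MISS, VC-HIT, VC-HIT]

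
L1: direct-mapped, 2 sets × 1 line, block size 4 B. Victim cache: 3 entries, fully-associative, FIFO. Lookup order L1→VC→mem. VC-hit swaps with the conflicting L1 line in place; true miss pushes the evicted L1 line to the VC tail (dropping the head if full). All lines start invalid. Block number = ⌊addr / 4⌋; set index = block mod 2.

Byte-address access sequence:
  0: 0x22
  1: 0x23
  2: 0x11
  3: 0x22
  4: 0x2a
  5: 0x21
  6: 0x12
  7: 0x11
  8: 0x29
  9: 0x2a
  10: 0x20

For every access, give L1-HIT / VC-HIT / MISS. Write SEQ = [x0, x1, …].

SEQ = [MISS, L1-HIT, MISS, VC-HIT, MISS, VC-HIT, VC-HIT, L1-HIT, VC-HIT, L1-HIT, VC-HIT]

0: 0x22 (blk 8, set 0) → MISS  vc=[]
1: 0x23 (blk 8, set 0) → L1-HIT  vc=[]
2: 0x11 (blk 4, set 0) → MISS  vc=[8]
3: 0x22 (blk 8, set 0) → VC-HIT  vc=[4]
4: 0x2a (blk 10, set 0) → MISS  vc=[4, 8]
5: 0x21 (blk 8, set 0) → VC-HIT  vc=[4, 10]
6: 0x12 (blk 4, set 0) → VC-HIT  vc=[8, 10]
7: 0x11 (blk 4, set 0) → L1-HIT  vc=[8, 10]
8: 0x29 (blk 10, set 0) → VC-HIT  vc=[8, 4]
9: 0x2a (blk 10, set 0) → L1-HIT  vc=[8, 4]
10: 0x20 (blk 8, set 0) → VC-HIT  vc=[10, 4]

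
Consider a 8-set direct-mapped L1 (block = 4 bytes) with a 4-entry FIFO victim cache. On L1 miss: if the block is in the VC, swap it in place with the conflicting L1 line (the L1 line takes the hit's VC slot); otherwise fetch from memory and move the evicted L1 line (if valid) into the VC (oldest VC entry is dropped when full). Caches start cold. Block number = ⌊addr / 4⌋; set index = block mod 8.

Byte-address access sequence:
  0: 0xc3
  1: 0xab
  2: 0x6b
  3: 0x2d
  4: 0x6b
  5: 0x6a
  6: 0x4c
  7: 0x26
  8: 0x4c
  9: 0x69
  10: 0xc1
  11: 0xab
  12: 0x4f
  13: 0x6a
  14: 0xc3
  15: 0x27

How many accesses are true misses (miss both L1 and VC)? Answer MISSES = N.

MISSES = 6

#0 0xc3→b48/s0 MISS; vc=[]
#1 0xab→b42/s2 MISS; vc=[]
#2 0x6b→b26/s2 MISS; vc=[42]
#3 0x2d→b11/s3 MISS; vc=[42]
#4 0x6b→b26/s2 L1-HIT; vc=[42]
#5 0x6a→b26/s2 L1-HIT; vc=[42]
#6 0x4c→b19/s3 MISS; vc=[42,11]
#7 0x26→b9/s1 MISS; vc=[42,11]
#8 0x4c→b19/s3 L1-HIT; vc=[42,11]
#9 0x69→b26/s2 L1-HIT; vc=[42,11]
#10 0xc1→b48/s0 L1-HIT; vc=[42,11]
#11 0xab→b42/s2 VC-HIT; vc=[26,11]
#12 0x4f→b19/s3 L1-HIT; vc=[26,11]
#13 0x6a→b26/s2 VC-HIT; vc=[42,11]
#14 0xc3→b48/s0 L1-HIT; vc=[42,11]
#15 0x27→b9/s1 L1-HIT; vc=[42,11]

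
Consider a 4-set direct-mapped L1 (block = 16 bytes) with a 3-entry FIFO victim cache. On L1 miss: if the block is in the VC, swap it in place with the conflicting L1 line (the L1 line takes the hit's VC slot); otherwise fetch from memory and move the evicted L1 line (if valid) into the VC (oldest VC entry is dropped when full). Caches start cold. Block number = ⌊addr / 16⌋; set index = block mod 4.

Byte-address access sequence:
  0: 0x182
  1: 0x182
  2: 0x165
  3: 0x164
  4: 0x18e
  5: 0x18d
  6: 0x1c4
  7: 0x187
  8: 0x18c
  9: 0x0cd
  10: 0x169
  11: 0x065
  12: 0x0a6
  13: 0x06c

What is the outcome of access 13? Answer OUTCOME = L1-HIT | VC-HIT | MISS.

OUTCOME = VC-HIT

#0 0x182→b24/s0 MISS; vc=[]
#1 0x182→b24/s0 L1-HIT; vc=[]
#2 0x165→b22/s2 MISS; vc=[]
#3 0x164→b22/s2 L1-HIT; vc=[]
#4 0x18e→b24/s0 L1-HIT; vc=[]
#5 0x18d→b24/s0 L1-HIT; vc=[]
#6 0x1c4→b28/s0 MISS; vc=[24]
#7 0x187→b24/s0 VC-HIT; vc=[28]
#8 0x18c→b24/s0 L1-HIT; vc=[28]
#9 0xcd→b12/s0 MISS; vc=[28,24]
#10 0x169→b22/s2 L1-HIT; vc=[28,24]
#11 0x65→b6/s2 MISS; vc=[28,24,22]
#12 0xa6→b10/s2 MISS; vc=[24,22,6]
#13 0x6c→b6/s2 VC-HIT; vc=[24,22,10]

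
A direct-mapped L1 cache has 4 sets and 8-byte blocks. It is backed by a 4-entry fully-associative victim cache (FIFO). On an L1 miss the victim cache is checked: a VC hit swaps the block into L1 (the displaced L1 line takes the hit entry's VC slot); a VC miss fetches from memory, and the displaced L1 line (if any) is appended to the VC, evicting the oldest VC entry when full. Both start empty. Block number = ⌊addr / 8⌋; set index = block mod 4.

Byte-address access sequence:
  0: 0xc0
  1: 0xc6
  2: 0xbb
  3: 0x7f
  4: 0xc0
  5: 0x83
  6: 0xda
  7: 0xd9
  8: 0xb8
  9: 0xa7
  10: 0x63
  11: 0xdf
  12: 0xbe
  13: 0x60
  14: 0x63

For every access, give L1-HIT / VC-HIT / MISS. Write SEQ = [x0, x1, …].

  [0] addr=0xc0 blk=24 s=0: MISS | VC []
  [1] addr=0xc6 blk=24 s=0: L1-HIT | VC []
  [2] addr=0xbb blk=23 s=3: MISS | VC []
  [3] addr=0x7f blk=15 s=3: MISS | VC [23]
  [4] addr=0xc0 blk=24 s=0: L1-HIT | VC [23]
  [5] addr=0x83 blk=16 s=0: MISS | VC [23, 24]
  [6] addr=0xda blk=27 s=3: MISS | VC [23, 24, 15]
  [7] addr=0xd9 blk=27 s=3: L1-HIT | VC [23, 24, 15]
  [8] addr=0xb8 blk=23 s=3: VC-HIT | VC [27, 24, 15]
  [9] addr=0xa7 blk=20 s=0: MISS | VC [27, 24, 15, 16]
  [10] addr=0x63 blk=12 s=0: MISS | VC [24, 15, 16, 20]
  [11] addr=0xdf blk=27 s=3: MISS | VC [15, 16, 20, 23]
  [12] addr=0xbe blk=23 s=3: VC-HIT | VC [15, 16, 20, 27]
  [13] addr=0x60 blk=12 s=0: L1-HIT | VC [15, 16, 20, 27]
  [14] addr=0x63 blk=12 s=0: L1-HIT | VC [15, 16, 20, 27]

SEQ = [MISS, L1-HIT, MISS, MISS, L1-HIT, MISS, MISS, L1-HIT, VC-HIT, MISS, MISS, MISS, VC-HIT, L1-HIT, L1-HIT]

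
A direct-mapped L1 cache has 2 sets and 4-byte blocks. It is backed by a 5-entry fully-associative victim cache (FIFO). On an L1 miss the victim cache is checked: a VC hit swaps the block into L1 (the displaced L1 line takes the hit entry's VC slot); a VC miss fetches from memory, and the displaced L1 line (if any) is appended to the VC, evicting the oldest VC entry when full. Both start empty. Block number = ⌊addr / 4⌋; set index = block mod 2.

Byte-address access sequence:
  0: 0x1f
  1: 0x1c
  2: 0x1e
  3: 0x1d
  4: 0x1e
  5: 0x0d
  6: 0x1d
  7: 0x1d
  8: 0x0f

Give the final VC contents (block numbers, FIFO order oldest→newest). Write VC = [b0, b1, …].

VC = [7]

#0 0x1f→b7/s1 MISS; vc=[]
#1 0x1c→b7/s1 L1-HIT; vc=[]
#2 0x1e→b7/s1 L1-HIT; vc=[]
#3 0x1d→b7/s1 L1-HIT; vc=[]
#4 0x1e→b7/s1 L1-HIT; vc=[]
#5 0xd→b3/s1 MISS; vc=[7]
#6 0x1d→b7/s1 VC-HIT; vc=[3]
#7 0x1d→b7/s1 L1-HIT; vc=[3]
#8 0xf→b3/s1 VC-HIT; vc=[7]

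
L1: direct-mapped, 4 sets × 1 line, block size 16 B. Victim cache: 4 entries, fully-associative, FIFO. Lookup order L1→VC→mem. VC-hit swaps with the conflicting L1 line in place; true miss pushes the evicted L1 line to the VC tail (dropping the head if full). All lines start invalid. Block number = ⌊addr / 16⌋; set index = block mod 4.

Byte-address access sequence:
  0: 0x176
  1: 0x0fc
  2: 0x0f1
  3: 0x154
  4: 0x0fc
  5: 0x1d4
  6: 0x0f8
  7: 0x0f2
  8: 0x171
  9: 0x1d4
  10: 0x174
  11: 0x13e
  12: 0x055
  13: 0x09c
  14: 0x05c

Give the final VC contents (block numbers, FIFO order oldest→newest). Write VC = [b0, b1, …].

VC = [21, 23, 29, 9]

#0 0x176→b23/s3 MISS; vc=[]
#1 0xfc→b15/s3 MISS; vc=[23]
#2 0xf1→b15/s3 L1-HIT; vc=[23]
#3 0x154→b21/s1 MISS; vc=[23]
#4 0xfc→b15/s3 L1-HIT; vc=[23]
#5 0x1d4→b29/s1 MISS; vc=[23,21]
#6 0xf8→b15/s3 L1-HIT; vc=[23,21]
#7 0xf2→b15/s3 L1-HIT; vc=[23,21]
#8 0x171→b23/s3 VC-HIT; vc=[15,21]
#9 0x1d4→b29/s1 L1-HIT; vc=[15,21]
#10 0x174→b23/s3 L1-HIT; vc=[15,21]
#11 0x13e→b19/s3 MISS; vc=[15,21,23]
#12 0x55→b5/s1 MISS; vc=[15,21,23,29]
#13 0x9c→b9/s1 MISS; vc=[21,23,29,5]
#14 0x5c→b5/s1 VC-HIT; vc=[21,23,29,9]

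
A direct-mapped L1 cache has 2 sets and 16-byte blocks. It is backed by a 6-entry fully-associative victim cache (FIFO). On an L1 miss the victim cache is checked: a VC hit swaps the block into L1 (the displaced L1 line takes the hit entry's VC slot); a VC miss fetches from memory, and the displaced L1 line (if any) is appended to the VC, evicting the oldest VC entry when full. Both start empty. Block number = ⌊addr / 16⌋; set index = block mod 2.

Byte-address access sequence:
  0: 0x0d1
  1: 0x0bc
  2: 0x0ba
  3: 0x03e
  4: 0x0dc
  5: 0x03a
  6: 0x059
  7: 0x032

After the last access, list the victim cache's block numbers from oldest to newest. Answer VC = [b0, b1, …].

0: 0xd1 (blk 13, set 1) → MISS  vc=[]
1: 0xbc (blk 11, set 1) → MISS  vc=[13]
2: 0xba (blk 11, set 1) → L1-HIT  vc=[13]
3: 0x3e (blk 3, set 1) → MISS  vc=[13, 11]
4: 0xdc (blk 13, set 1) → VC-HIT  vc=[3, 11]
5: 0x3a (blk 3, set 1) → VC-HIT  vc=[13, 11]
6: 0x59 (blk 5, set 1) → MISS  vc=[13, 11, 3]
7: 0x32 (blk 3, set 1) → VC-HIT  vc=[13, 11, 5]

VC = [13, 11, 5]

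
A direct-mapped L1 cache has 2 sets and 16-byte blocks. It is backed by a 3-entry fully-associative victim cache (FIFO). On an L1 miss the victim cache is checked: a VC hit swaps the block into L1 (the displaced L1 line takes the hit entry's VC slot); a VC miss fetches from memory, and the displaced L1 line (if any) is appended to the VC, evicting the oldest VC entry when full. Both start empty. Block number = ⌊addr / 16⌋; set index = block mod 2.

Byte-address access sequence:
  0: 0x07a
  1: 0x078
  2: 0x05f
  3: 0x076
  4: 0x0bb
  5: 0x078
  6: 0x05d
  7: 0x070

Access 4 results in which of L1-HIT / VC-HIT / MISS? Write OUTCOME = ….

0: 0x7a (blk 7, set 1) → MISS  vc=[]
1: 0x78 (blk 7, set 1) → L1-HIT  vc=[]
2: 0x5f (blk 5, set 1) → MISS  vc=[7]
3: 0x76 (blk 7, set 1) → VC-HIT  vc=[5]
4: 0xbb (blk 11, set 1) → MISS  vc=[5, 7]
5: 0x78 (blk 7, set 1) → VC-HIT  vc=[5, 11]
6: 0x5d (blk 5, set 1) → VC-HIT  vc=[7, 11]
7: 0x70 (blk 7, set 1) → VC-HIT  vc=[5, 11]

OUTCOME = MISS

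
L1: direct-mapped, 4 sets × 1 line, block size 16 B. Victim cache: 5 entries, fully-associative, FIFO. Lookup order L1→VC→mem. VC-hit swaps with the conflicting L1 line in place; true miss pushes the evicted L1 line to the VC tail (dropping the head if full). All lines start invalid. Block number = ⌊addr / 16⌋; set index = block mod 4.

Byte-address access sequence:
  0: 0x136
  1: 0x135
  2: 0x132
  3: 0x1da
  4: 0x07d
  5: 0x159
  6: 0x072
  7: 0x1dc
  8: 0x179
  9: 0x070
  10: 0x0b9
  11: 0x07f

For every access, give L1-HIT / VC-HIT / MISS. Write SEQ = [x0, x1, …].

  [0] addr=0x136 blk=19 s=3: MISS | VC []
  [1] addr=0x135 blk=19 s=3: L1-HIT | VC []
  [2] addr=0x132 blk=19 s=3: L1-HIT | VC []
  [3] addr=0x1da blk=29 s=1: MISS | VC []
  [4] addr=0x7d blk=7 s=3: MISS | VC [19]
  [5] addr=0x159 blk=21 s=1: MISS | VC [19, 29]
  [6] addr=0x72 blk=7 s=3: L1-HIT | VC [19, 29]
  [7] addr=0x1dc blk=29 s=1: VC-HIT | VC [19, 21]
  [8] addr=0x179 blk=23 s=3: MISS | VC [19, 21, 7]
  [9] addr=0x70 blk=7 s=3: VC-HIT | VC [19, 21, 23]
  [10] addr=0xb9 blk=11 s=3: MISS | VC [19, 21, 23, 7]
  [11] addr=0x7f blk=7 s=3: VC-HIT | VC [19, 21, 23, 11]

SEQ = [MISS, L1-HIT, L1-HIT, MISS, MISS, MISS, L1-HIT, VC-HIT, MISS, VC-HIT, MISS, VC-HIT]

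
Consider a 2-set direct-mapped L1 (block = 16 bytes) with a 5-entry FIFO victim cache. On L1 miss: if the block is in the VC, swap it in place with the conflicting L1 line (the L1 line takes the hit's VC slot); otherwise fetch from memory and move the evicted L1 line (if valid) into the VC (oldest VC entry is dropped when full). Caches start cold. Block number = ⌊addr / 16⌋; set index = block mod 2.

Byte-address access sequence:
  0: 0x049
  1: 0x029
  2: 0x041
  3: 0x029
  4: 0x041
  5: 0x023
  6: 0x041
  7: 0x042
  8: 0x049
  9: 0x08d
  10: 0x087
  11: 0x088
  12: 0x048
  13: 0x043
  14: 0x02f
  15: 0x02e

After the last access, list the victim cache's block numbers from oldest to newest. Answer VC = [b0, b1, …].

VC = [4, 8]

0: 0x49 (blk 4, set 0) → MISS  vc=[]
1: 0x29 (blk 2, set 0) → MISS  vc=[4]
2: 0x41 (blk 4, set 0) → VC-HIT  vc=[2]
3: 0x29 (blk 2, set 0) → VC-HIT  vc=[4]
4: 0x41 (blk 4, set 0) → VC-HIT  vc=[2]
5: 0x23 (blk 2, set 0) → VC-HIT  vc=[4]
6: 0x41 (blk 4, set 0) → VC-HIT  vc=[2]
7: 0x42 (blk 4, set 0) → L1-HIT  vc=[2]
8: 0x49 (blk 4, set 0) → L1-HIT  vc=[2]
9: 0x8d (blk 8, set 0) → MISS  vc=[2, 4]
10: 0x87 (blk 8, set 0) → L1-HIT  vc=[2, 4]
11: 0x88 (blk 8, set 0) → L1-HIT  vc=[2, 4]
12: 0x48 (blk 4, set 0) → VC-HIT  vc=[2, 8]
13: 0x43 (blk 4, set 0) → L1-HIT  vc=[2, 8]
14: 0x2f (blk 2, set 0) → VC-HIT  vc=[4, 8]
15: 0x2e (blk 2, set 0) → L1-HIT  vc=[4, 8]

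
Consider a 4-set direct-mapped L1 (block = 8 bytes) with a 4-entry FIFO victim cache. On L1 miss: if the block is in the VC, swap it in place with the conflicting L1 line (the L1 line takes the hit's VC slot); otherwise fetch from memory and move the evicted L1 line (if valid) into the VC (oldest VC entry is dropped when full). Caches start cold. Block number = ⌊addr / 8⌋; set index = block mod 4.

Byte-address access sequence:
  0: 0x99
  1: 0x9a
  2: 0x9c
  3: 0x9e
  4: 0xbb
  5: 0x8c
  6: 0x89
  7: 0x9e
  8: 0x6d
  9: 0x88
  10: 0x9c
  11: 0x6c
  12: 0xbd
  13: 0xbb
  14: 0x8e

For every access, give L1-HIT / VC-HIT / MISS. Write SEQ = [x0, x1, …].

SEQ = [MISS, L1-HIT, L1-HIT, L1-HIT, MISS, MISS, L1-HIT, VC-HIT, MISS, VC-HIT, L1-HIT, VC-HIT, VC-HIT, L1-HIT, VC-HIT]

0: 0x99 (blk 19, set 3) → MISS  vc=[]
1: 0x9a (blk 19, set 3) → L1-HIT  vc=[]
2: 0x9c (blk 19, set 3) → L1-HIT  vc=[]
3: 0x9e (blk 19, set 3) → L1-HIT  vc=[]
4: 0xbb (blk 23, set 3) → MISS  vc=[19]
5: 0x8c (blk 17, set 1) → MISS  vc=[19]
6: 0x89 (blk 17, set 1) → L1-HIT  vc=[19]
7: 0x9e (blk 19, set 3) → VC-HIT  vc=[23]
8: 0x6d (blk 13, set 1) → MISS  vc=[23, 17]
9: 0x88 (blk 17, set 1) → VC-HIT  vc=[23, 13]
10: 0x9c (blk 19, set 3) → L1-HIT  vc=[23, 13]
11: 0x6c (blk 13, set 1) → VC-HIT  vc=[23, 17]
12: 0xbd (blk 23, set 3) → VC-HIT  vc=[19, 17]
13: 0xbb (blk 23, set 3) → L1-HIT  vc=[19, 17]
14: 0x8e (blk 17, set 1) → VC-HIT  vc=[19, 13]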